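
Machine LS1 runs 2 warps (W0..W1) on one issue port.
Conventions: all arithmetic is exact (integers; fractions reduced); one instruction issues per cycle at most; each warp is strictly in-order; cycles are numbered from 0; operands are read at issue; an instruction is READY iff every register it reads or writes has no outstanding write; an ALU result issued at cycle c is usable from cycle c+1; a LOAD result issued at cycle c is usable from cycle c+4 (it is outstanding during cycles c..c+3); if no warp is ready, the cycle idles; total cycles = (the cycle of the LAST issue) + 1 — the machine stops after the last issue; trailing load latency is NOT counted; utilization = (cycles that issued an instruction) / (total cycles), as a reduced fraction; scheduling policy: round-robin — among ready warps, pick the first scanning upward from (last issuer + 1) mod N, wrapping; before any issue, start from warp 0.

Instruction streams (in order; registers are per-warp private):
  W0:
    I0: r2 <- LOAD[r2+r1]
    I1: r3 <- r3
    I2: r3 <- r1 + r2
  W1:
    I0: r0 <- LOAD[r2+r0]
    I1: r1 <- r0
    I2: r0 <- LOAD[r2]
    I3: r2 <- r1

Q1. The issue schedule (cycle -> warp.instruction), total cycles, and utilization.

cycle 0: W0.I0
cycle 1: W1.I0
cycle 2: W0.I1
cycle 3: idle
cycle 4: W0.I2
cycle 5: W1.I1
cycle 6: W1.I2
cycle 7: W1.I3

Answer: 8 cycles, utilization 7/8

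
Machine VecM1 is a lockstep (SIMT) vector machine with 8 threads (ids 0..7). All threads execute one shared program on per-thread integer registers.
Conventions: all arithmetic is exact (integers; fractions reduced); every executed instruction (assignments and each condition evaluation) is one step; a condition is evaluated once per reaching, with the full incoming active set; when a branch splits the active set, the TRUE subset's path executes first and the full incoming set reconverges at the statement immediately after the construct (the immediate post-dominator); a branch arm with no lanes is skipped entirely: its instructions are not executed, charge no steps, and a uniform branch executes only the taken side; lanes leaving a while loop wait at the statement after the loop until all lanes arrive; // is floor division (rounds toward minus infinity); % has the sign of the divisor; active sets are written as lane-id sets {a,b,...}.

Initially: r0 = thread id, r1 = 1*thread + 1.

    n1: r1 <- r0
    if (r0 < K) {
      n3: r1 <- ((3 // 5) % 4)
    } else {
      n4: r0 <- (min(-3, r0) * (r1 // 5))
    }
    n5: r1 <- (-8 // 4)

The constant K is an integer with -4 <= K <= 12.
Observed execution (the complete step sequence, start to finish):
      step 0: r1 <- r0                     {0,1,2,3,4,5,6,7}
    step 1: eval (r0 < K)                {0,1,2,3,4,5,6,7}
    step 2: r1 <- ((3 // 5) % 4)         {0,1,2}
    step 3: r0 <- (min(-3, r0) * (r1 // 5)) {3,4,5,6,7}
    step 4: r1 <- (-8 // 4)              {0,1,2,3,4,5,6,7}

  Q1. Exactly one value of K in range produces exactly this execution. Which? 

Answer: K = 3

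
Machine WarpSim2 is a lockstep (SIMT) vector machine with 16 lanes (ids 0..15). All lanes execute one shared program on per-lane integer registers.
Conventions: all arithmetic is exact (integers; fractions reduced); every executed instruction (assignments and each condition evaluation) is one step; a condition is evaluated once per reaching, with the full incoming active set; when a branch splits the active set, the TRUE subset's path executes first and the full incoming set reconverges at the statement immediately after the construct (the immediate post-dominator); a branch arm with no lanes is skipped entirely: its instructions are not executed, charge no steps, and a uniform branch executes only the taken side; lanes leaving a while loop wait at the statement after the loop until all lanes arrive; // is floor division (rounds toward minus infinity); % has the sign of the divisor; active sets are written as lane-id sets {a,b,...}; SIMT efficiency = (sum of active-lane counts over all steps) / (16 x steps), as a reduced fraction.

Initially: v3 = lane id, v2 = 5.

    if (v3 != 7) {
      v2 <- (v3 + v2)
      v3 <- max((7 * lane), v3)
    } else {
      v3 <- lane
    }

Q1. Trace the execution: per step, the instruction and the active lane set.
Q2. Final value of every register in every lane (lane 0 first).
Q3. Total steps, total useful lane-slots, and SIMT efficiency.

step 0: eval (v3 != 7)               {0,1,2,3,4,5,6,7,8,9,10,11,12,13,14,15}
step 1: v2 <- (v3 + v2)              {0,1,2,3,4,5,6,8,9,10,11,12,13,14,15}
step 2: v3 <- max((7 * lane), v3)    {0,1,2,3,4,5,6,8,9,10,11,12,13,14,15}
step 3: v3 <- lane                   {7}

Answer: 4 steps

v3: 0,7,14,21,28,35,42,7,56,63,70,77,84,91,98,105
v2: 5,6,7,8,9,10,11,5,13,14,15,16,17,18,19,20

steps = 4; useful = 47; efficiency = 47/64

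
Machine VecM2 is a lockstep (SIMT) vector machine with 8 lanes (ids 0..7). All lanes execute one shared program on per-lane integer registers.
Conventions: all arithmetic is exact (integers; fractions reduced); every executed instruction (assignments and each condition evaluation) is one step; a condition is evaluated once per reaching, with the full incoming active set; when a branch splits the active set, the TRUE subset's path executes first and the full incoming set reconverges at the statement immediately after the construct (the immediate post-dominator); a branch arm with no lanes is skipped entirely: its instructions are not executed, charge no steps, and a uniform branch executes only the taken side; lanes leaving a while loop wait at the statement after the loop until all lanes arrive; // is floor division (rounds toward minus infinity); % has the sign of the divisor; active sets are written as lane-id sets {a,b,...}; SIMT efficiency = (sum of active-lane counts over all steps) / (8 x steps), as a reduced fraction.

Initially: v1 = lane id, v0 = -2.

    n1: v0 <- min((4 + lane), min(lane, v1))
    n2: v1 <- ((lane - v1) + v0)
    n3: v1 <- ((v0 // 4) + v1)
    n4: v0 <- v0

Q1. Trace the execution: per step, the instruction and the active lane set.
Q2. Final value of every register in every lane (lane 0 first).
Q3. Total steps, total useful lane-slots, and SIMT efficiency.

step 0: v0 <- min((4 + lane), min(lane, v1)) {0,1,2,3,4,5,6,7}
step 1: v1 <- ((lane - v1) + v0)     {0,1,2,3,4,5,6,7}
step 2: v1 <- ((v0 // 4) + v1)       {0,1,2,3,4,5,6,7}
step 3: v0 <- v0                     {0,1,2,3,4,5,6,7}

Answer: 4 steps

v1: 0,1,2,3,5,6,7,8
v0: 0,1,2,3,4,5,6,7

steps = 4; useful = 32; efficiency = 32/32 = 1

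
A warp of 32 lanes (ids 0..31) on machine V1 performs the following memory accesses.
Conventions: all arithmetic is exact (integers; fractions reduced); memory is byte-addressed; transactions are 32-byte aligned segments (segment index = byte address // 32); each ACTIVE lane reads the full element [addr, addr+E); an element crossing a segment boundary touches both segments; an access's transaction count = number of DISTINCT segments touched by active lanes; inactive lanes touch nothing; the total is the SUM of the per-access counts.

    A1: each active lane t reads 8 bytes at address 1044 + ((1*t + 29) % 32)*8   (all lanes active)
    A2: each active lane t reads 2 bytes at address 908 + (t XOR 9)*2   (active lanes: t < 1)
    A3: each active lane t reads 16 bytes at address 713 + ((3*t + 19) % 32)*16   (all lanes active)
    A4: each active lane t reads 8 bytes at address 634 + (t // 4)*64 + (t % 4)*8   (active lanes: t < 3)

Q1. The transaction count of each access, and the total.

A1: 9 transactions
A2: 1 transaction
A3: 17 transactions
A4: 2 transactions

Answer: 9,1,17,2; total 29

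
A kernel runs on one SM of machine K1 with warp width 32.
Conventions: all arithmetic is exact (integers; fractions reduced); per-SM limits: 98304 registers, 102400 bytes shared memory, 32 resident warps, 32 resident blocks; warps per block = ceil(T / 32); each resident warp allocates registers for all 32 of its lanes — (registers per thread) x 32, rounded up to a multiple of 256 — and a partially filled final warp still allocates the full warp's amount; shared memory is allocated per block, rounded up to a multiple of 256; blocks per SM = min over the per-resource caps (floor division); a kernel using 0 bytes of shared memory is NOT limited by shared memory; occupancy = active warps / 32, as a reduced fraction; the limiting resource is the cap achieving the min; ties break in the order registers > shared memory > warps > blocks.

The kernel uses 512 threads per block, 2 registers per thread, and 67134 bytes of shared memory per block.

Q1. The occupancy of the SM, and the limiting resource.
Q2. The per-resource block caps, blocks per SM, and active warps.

Answer: occupancy 1/2, limited by shared memory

registers: 24 blocks
shared memory: 1 block
warps: 2 blocks
blocks: 32 blocks

Answer: 1 block, 16 active warps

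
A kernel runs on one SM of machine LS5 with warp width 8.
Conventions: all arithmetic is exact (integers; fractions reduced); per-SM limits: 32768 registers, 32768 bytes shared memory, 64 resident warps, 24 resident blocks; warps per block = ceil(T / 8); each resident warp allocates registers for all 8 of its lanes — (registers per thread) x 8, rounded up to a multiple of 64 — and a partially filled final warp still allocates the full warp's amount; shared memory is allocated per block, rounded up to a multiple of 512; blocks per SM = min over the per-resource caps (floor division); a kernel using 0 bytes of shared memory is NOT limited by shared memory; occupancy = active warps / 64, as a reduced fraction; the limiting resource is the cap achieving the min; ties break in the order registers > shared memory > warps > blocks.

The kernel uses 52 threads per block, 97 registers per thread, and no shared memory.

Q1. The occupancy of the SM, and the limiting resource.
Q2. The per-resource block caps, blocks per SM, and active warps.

Answer: occupancy 35/64, limited by registers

registers: 5 blocks
shared memory: no limit (kernel uses none)
warps: 9 blocks
blocks: 24 blocks

Answer: 5 blocks, 35 active warps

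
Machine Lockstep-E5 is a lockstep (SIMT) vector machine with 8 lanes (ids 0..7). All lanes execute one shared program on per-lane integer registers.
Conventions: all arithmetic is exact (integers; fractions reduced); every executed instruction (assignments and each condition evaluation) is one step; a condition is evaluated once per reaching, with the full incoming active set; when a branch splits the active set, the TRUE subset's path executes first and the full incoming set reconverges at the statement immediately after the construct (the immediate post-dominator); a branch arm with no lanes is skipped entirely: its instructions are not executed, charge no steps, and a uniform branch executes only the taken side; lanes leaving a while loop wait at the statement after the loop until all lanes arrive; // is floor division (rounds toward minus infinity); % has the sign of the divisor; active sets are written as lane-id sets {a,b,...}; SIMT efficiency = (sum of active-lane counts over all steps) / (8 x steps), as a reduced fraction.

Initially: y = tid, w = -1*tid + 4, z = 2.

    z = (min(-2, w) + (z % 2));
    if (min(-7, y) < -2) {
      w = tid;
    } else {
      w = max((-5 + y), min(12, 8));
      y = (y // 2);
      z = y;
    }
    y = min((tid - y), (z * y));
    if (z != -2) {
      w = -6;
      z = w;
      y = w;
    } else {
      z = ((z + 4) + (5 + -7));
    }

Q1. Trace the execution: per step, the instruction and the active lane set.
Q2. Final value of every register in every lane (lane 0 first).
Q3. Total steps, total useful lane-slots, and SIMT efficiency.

step 0: z <- (min(-2, w) + (z % 2))  {0,1,2,3,4,5,6,7}
step 1: eval (min(-7, y) < -2)       {0,1,2,3,4,5,6,7}
step 2: w <- tid                     {0,1,2,3,4,5,6,7}
step 3: y <- min((tid - y), (z * y)) {0,1,2,3,4,5,6,7}
step 4: eval (z != -2)               {0,1,2,3,4,5,6,7}
step 5: w <- -6                      {7}
step 6: z <- w                       {7}
step 7: y <- w                       {7}
step 8: z <- ((z + 4) + (5 + -7))    {0,1,2,3,4,5,6}

Answer: 9 steps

y: 0,-2,-4,-6,-8,-10,-12,-6
w: 0,1,2,3,4,5,6,-6
z: 0,0,0,0,0,0,0,-6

steps = 9; useful = 50; efficiency = 50/72 = 25/36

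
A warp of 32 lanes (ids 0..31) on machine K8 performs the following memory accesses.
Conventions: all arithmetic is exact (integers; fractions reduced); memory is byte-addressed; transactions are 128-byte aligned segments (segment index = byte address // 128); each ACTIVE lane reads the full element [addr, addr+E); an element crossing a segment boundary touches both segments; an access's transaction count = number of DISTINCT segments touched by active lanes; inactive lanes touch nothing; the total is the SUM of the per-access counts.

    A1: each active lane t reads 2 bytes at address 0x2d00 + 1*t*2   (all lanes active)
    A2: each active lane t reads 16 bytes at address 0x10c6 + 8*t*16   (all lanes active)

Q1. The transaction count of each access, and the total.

A1: 1 transaction
A2: 32 transactions

Answer: 1,32; total 33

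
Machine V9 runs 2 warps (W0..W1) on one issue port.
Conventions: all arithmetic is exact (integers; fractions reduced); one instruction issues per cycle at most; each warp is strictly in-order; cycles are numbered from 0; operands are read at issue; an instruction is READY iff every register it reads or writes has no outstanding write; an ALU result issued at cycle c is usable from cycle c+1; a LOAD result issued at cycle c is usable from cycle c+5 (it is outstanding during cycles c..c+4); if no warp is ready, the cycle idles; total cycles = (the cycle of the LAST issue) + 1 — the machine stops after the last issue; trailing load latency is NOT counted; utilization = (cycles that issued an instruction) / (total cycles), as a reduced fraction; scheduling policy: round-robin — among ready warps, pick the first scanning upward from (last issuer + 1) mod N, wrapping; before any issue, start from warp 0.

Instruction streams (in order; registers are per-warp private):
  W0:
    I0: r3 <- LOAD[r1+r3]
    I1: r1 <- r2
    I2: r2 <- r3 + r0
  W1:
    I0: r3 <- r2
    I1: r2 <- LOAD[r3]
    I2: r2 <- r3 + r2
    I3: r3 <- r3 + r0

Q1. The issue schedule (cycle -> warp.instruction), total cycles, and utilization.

cycle 0: W0.I0
cycle 1: W1.I0
cycle 2: W0.I1
cycle 3: W1.I1
cycle 4: idle
cycle 5: W0.I2
cycle 6: idle
cycle 7: idle
cycle 8: W1.I2
cycle 9: W1.I3

Answer: 10 cycles, utilization 7/10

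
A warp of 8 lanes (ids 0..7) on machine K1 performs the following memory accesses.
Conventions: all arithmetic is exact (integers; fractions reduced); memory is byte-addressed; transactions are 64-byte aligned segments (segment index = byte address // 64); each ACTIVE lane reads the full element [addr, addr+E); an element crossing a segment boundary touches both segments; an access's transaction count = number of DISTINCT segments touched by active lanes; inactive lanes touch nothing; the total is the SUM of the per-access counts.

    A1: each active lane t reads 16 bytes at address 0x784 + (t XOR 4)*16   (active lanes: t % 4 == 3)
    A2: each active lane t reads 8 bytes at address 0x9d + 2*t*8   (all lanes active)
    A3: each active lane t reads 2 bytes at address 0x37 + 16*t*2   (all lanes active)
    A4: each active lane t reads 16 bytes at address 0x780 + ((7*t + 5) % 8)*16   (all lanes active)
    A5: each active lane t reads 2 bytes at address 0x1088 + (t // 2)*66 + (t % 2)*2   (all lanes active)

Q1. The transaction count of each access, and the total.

A1: 3 transactions
A2: 3 transactions
A3: 5 transactions
A4: 2 transactions
A5: 4 transactions

Answer: 3,3,5,2,4; total 17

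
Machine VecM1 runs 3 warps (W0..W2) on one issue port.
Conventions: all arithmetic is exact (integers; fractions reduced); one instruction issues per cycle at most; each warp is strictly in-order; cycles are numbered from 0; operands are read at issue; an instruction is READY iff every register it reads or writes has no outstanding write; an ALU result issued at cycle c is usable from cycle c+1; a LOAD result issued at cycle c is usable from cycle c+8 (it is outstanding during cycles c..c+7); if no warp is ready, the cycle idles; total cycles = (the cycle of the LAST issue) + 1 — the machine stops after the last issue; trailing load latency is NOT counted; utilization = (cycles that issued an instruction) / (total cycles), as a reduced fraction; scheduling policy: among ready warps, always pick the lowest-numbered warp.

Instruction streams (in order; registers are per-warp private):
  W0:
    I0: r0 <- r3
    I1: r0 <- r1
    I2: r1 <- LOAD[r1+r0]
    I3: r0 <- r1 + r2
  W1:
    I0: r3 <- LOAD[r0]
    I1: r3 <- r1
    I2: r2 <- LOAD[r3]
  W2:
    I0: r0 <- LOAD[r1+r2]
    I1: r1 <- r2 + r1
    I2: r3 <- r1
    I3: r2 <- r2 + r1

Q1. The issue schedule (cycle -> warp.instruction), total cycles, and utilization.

cycle 0: W0.I0
cycle 1: W0.I1
cycle 2: W0.I2
cycle 3: W1.I0
cycle 4: W2.I0
cycle 5: W2.I1
cycle 6: W2.I2
cycle 7: W2.I3
cycle 8: idle
cycle 9: idle
cycle 10: W0.I3
cycle 11: W1.I1
cycle 12: W1.I2

Answer: 13 cycles, utilization 11/13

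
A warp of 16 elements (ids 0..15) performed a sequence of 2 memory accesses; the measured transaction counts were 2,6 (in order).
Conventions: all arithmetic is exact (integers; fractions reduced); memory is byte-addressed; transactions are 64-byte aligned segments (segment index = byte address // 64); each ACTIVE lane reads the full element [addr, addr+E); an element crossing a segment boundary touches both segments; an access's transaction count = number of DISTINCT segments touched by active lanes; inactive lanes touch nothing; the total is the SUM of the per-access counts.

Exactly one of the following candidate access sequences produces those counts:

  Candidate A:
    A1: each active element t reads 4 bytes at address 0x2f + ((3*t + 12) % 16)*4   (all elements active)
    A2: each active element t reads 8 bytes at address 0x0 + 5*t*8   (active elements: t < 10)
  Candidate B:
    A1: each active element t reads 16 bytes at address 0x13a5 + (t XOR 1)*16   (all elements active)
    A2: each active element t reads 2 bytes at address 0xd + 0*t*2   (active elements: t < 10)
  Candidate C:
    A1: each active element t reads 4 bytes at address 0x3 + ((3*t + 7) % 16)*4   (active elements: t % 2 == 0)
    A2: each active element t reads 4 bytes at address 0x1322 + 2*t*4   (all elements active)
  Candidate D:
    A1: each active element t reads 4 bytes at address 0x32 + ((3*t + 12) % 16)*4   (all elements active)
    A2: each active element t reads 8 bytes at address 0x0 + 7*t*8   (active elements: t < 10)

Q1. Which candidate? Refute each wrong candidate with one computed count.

B: A1 gives 5 transactions, not 2
C: A2 gives 3 transactions, not 6
D: A2 gives 8 transactions, not 6
A: all counts match (2,6)

Answer: A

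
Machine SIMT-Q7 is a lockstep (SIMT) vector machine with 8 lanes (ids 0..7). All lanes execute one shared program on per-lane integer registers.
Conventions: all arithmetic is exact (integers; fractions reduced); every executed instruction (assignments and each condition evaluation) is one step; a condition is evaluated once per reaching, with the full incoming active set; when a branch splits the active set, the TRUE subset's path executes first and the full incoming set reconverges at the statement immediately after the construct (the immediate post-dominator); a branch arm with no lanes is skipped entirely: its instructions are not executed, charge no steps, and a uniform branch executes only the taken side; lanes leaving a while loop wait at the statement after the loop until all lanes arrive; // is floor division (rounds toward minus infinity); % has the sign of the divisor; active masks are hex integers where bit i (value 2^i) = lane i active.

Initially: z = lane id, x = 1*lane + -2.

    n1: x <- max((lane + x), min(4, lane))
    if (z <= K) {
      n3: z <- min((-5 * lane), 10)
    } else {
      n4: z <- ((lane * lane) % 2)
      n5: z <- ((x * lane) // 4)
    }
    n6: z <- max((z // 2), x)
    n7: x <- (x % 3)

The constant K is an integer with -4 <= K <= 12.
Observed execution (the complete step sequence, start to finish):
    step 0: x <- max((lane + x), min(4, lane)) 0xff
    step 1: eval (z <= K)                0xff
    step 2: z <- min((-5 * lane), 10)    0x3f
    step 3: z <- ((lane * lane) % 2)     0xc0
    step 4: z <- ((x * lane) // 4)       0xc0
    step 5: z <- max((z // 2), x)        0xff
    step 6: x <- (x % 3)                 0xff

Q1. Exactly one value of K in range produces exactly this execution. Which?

Answer: K = 5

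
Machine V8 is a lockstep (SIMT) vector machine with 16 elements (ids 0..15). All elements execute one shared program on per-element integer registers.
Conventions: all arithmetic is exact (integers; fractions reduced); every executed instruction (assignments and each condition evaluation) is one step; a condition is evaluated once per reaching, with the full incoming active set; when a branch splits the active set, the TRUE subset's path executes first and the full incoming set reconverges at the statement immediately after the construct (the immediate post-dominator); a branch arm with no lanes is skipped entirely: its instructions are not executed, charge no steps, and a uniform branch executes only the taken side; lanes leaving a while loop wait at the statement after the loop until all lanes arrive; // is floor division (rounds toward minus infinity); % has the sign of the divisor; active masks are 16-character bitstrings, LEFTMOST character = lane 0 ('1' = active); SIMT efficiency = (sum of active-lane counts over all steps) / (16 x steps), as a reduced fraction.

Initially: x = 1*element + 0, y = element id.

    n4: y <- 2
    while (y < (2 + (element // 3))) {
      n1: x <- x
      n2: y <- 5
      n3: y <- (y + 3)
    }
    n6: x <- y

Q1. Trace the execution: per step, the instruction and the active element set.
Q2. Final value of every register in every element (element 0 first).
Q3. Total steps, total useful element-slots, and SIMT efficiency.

step 0: y <- 2                       1111111111111111
step 1: eval (y < (2 + (element // 3))) 1111111111111111
step 2: x <- x                       0001111111111111
step 3: y <- 5                       0001111111111111
step 4: y <- (y + 3)                 0001111111111111
step 5: eval (y < (2 + (element // 3))) 0001111111111111
step 6: x <- y                       1111111111111111

Answer: 7 steps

x: 2,2,2,8,8,8,8,8,8,8,8,8,8,8,8,8
y: 2,2,2,8,8,8,8,8,8,8,8,8,8,8,8,8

steps = 7; useful = 100; efficiency = 100/112 = 25/28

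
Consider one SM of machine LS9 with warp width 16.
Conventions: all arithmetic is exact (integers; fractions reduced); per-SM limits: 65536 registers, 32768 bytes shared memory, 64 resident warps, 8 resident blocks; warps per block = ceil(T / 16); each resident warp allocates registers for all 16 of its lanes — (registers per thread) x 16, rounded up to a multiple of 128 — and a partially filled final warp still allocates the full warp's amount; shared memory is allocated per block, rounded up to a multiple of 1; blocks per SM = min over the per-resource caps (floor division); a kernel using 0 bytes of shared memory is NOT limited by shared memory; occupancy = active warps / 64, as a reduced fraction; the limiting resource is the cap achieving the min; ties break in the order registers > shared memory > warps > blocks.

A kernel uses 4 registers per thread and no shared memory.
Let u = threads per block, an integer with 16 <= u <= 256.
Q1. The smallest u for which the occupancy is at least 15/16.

Answer: u = 113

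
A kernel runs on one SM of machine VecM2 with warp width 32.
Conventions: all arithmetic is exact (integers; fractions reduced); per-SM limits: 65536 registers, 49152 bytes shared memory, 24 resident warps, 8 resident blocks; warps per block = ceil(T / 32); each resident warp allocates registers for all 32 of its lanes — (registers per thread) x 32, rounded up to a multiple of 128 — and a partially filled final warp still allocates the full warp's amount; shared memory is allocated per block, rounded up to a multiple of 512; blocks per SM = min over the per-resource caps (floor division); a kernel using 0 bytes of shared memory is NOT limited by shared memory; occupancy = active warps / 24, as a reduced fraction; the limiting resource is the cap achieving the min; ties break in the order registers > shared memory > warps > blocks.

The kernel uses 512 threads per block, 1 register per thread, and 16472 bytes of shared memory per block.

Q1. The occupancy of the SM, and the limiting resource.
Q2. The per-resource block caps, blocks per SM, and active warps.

Answer: occupancy 2/3, limited by warps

registers: 32 blocks
shared memory: 2 blocks
warps: 1 block
blocks: 8 blocks

Answer: 1 block, 16 active warps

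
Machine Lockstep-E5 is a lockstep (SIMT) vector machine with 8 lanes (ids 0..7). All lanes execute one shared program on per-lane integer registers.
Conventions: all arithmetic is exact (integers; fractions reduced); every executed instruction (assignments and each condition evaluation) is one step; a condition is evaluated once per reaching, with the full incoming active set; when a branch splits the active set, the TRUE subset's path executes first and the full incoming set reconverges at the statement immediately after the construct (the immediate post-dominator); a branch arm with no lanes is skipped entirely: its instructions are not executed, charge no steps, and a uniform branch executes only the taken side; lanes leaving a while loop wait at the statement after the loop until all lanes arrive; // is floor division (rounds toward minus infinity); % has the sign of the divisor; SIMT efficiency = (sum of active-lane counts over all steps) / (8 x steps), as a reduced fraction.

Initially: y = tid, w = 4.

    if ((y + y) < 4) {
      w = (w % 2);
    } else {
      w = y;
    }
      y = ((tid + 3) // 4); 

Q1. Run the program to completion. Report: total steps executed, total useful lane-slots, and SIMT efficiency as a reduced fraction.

Answer: 4 steps, 24 useful, 3/4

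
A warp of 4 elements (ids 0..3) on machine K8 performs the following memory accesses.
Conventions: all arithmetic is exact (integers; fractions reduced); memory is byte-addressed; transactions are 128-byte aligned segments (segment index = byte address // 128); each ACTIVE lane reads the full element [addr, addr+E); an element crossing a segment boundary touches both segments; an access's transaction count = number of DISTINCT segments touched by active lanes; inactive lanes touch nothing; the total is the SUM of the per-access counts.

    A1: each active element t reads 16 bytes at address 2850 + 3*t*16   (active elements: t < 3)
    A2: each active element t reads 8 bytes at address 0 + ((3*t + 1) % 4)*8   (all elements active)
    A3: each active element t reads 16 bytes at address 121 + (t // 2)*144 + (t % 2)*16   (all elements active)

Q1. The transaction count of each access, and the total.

A1: 2 transactions
A2: 1 transaction
A3: 3 transactions

Answer: 2,1,3; total 6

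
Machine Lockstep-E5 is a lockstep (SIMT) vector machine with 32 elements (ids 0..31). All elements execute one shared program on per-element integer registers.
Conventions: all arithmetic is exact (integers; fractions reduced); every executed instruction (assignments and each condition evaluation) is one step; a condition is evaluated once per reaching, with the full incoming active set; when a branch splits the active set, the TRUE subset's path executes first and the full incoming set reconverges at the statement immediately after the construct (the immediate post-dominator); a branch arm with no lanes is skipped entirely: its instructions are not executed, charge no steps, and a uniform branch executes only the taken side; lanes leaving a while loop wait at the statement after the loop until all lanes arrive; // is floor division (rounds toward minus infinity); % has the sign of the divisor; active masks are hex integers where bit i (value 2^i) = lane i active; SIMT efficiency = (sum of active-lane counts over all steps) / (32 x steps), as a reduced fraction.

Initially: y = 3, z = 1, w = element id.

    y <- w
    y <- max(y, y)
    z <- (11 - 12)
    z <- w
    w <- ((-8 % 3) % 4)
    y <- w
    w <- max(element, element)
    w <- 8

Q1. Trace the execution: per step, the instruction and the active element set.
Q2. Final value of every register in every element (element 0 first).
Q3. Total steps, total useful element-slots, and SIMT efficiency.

step 0: y <- w                       0xffffffff
step 1: y <- max(y, y)               0xffffffff
step 2: z <- (11 - 12)               0xffffffff
step 3: z <- w                       0xffffffff
step 4: w <- ((-8 % 3) % 4)          0xffffffff
step 5: y <- w                       0xffffffff
step 6: w <- max(element, element)   0xffffffff
step 7: w <- 8                       0xffffffff

Answer: 8 steps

y: 1,1,1,1,1,1,1,1,1,1,1,1,1,1,1,1,1,1,1,1,1,1,1,1,1,1,1,1,1,1,1,1
z: 0,1,2,3,4,5,6,7,8,9,10,11,12,13,14,15,16,17,18,19,20,21,22,23,24,25,26,27,28,29,30,31
w: 8,8,8,8,8,8,8,8,8,8,8,8,8,8,8,8,8,8,8,8,8,8,8,8,8,8,8,8,8,8,8,8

steps = 8; useful = 256; efficiency = 256/256 = 1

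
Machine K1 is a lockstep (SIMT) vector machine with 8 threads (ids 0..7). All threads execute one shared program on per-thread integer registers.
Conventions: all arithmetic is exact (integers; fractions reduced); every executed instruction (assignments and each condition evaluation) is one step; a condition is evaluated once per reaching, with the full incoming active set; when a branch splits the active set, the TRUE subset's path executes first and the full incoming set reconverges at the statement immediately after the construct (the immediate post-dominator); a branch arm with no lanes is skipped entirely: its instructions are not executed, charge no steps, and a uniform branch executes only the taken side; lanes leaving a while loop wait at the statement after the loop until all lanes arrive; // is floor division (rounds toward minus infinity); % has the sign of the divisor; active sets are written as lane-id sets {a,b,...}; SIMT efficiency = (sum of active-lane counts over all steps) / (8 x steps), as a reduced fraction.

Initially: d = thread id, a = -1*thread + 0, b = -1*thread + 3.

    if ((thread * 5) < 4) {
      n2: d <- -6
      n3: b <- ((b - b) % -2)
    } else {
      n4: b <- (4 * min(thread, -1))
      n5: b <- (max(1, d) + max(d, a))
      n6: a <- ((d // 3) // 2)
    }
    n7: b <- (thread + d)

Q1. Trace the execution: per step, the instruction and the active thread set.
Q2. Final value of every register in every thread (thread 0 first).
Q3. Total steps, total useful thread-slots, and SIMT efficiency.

step 0: eval ((thread * 5) < 4)      {0,1,2,3,4,5,6,7}
step 1: d <- -6                      {0}
step 2: b <- ((b - b) % -2)          {0}
step 3: b <- (4 * min(thread, -1))   {1,2,3,4,5,6,7}
step 4: b <- (max(1, d) + max(d, a)) {1,2,3,4,5,6,7}
step 5: a <- ((d // 3) // 2)         {1,2,3,4,5,6,7}
step 6: b <- (thread + d)            {0,1,2,3,4,5,6,7}

Answer: 7 steps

d: -6,1,2,3,4,5,6,7
a: 0,0,0,0,0,0,1,1
b: -6,2,4,6,8,10,12,14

steps = 7; useful = 39; efficiency = 39/56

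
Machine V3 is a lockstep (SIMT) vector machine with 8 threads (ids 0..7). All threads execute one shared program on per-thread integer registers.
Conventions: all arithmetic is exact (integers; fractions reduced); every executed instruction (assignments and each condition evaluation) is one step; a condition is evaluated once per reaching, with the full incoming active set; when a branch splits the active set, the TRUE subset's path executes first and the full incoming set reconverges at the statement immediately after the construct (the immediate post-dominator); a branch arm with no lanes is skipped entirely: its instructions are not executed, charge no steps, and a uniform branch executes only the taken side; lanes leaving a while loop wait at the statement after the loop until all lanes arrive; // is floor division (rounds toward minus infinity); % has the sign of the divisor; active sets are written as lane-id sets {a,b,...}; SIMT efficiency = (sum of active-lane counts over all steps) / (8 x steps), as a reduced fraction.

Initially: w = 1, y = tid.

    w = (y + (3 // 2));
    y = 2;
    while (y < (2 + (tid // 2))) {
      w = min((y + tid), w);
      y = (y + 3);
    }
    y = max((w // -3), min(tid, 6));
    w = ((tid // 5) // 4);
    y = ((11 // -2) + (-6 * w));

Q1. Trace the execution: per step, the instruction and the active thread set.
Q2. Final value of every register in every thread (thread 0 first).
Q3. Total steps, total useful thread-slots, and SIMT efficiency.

step 0: w <- (y + (3 // 2))          {0,1,2,3,4,5,6,7}
step 1: y <- 2                       {0,1,2,3,4,5,6,7}
step 2: eval (y < (2 + (tid // 2)))  {0,1,2,3,4,5,6,7}
step 3: w <- min((y + tid), w)       {2,3,4,5,6,7}
step 4: y <- (y + 3)                 {2,3,4,5,6,7}
step 5: eval (y < (2 + (tid // 2)))  {2,3,4,5,6,7}
step 6: y <- max((w // -3), min(tid, 6)) {0,1,2,3,4,5,6,7}
step 7: w <- ((tid // 5) // 4)       {0,1,2,3,4,5,6,7}
step 8: y <- ((11 // -2) + (-6 * w)) {0,1,2,3,4,5,6,7}

Answer: 9 steps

w: 0,0,0,0,0,0,0,0
y: -6,-6,-6,-6,-6,-6,-6,-6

steps = 9; useful = 66; efficiency = 66/72 = 11/12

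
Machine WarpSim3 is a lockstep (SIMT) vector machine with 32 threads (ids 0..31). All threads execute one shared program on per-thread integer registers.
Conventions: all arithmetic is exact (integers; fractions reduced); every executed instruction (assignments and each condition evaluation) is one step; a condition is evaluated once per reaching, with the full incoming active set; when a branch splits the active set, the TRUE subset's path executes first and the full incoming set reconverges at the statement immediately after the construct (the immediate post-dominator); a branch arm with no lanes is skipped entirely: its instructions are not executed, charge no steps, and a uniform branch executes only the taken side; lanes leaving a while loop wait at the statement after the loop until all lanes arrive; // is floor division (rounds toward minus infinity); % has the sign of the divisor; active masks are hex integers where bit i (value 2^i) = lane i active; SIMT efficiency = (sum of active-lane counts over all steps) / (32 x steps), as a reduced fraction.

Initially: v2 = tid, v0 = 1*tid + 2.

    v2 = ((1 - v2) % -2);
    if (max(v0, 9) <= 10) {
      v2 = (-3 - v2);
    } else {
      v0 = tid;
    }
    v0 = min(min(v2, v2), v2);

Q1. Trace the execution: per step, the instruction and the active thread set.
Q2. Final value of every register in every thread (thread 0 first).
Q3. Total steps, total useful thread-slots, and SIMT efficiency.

step 0: v2 <- ((1 - v2) % -2)        0xffffffff
step 1: eval (max(v0, 9) <= 10)      0xffffffff
step 2: v2 <- (-3 - v2)              0x000001ff
step 3: v0 <- tid                    0xfffffe00
step 4: v0 <- min(min(v2, v2), v2)   0xffffffff

Answer: 5 steps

v2: -2,-3,-2,-3,-2,-3,-2,-3,-2,0,-1,0,-1,0,-1,0,-1,0,-1,0,-1,0,-1,0,-1,0,-1,0,-1,0,-1,0
v0: -2,-3,-2,-3,-2,-3,-2,-3,-2,0,-1,0,-1,0,-1,0,-1,0,-1,0,-1,0,-1,0,-1,0,-1,0,-1,0,-1,0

steps = 5; useful = 128; efficiency = 128/160 = 4/5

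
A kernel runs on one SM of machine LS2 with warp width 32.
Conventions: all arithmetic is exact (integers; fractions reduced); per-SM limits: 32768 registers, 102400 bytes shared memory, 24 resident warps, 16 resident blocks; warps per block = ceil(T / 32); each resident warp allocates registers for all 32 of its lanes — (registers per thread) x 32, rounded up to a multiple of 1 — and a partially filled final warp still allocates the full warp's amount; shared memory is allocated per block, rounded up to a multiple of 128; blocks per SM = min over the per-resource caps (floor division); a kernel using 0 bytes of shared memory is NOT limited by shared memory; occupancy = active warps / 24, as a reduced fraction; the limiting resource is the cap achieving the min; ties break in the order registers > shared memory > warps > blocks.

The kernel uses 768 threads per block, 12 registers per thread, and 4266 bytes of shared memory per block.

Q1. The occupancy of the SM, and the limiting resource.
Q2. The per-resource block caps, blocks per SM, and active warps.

Answer: occupancy 1, limited by warps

registers: 3 blocks
shared memory: 23 blocks
warps: 1 block
blocks: 16 blocks

Answer: 1 block, 24 active warps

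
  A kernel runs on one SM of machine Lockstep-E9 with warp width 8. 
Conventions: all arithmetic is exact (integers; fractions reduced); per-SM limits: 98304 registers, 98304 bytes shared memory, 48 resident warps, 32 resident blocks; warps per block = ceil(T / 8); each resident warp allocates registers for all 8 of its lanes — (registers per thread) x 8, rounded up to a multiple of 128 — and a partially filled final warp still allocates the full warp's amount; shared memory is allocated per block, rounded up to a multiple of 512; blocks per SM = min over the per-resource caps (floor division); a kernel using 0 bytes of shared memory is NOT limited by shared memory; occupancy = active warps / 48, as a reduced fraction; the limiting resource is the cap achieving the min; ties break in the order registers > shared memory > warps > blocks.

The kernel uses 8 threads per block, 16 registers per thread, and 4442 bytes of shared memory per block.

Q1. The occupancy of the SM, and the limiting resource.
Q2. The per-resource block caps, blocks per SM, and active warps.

Answer: occupancy 7/16, limited by shared memory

registers: 768 blocks
shared memory: 21 blocks
warps: 48 blocks
blocks: 32 blocks

Answer: 21 blocks, 21 active warps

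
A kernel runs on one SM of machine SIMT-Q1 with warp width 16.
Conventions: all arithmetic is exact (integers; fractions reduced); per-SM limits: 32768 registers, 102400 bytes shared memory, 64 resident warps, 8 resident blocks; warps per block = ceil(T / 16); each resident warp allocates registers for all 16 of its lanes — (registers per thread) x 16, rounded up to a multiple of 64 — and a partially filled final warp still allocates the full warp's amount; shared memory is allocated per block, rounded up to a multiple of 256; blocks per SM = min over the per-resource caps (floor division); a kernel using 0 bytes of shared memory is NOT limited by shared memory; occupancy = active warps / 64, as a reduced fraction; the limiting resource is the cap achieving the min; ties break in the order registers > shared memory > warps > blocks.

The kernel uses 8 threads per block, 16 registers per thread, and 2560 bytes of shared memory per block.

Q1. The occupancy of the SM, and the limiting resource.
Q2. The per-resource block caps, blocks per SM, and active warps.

Answer: occupancy 1/8, limited by blocks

registers: 128 blocks
shared memory: 40 blocks
warps: 64 blocks
blocks: 8 blocks

Answer: 8 blocks, 8 active warps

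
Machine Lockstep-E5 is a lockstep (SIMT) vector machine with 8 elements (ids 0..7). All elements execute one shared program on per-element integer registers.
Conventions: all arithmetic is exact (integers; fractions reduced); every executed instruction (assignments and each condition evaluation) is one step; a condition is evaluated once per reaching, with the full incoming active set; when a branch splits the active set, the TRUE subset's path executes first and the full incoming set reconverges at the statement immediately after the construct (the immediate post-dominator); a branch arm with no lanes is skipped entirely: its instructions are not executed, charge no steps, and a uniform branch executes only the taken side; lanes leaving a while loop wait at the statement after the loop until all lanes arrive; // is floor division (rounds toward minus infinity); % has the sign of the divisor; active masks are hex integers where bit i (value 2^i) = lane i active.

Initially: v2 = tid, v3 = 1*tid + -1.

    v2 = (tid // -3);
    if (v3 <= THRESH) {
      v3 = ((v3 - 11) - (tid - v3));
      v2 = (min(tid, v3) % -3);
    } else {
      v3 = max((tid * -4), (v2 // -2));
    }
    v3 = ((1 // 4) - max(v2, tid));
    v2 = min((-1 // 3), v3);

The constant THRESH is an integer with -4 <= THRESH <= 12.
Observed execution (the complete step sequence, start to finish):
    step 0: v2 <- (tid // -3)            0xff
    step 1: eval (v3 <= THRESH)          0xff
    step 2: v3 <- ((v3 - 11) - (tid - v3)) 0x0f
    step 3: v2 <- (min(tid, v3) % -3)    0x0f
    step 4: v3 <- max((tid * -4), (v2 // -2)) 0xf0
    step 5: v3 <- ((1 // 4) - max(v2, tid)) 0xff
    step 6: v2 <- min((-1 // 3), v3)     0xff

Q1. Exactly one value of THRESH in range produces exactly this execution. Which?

Answer: THRESH = 2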